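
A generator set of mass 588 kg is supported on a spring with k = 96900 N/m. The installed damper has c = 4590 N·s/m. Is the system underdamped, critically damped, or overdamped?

c_c = 2√(k·m) = 15100 N·s/m; ζ = c/c_c = 4590/15100 = 0.304.
Since ζ < 1 the system is underdamped.

underdamped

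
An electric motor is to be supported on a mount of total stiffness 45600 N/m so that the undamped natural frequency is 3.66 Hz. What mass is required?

86.2 kg

ω_n = 2πf_n = 2π × 3.66 = 23.00 rad/s.
m = k/ω_n² = 45600/23.00² = 45600/528.8 = 86.23 kg.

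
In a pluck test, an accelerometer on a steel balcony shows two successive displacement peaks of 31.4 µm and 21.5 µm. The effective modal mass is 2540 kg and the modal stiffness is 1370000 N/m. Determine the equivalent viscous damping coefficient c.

Logarithmic decrement δ = (1/n)·ln(x₀/x_n) = (1/1)·ln(31.4/21.5) = (1/1)·ln(1.460) = 0.3788.
ζ = δ/√(4π² + δ²) = 0.3788/√(39.48 + 0.143) = 0.3788/6.295 = 0.06017.
c = ζ · 2√(km) = 0.06017 × 2√(1370000 × 2540) = 0.06017 × 118000 = 7099 N·s/m.

7100 N·s/m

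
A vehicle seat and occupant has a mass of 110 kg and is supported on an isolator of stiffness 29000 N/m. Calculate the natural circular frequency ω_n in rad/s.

16.2 rad/s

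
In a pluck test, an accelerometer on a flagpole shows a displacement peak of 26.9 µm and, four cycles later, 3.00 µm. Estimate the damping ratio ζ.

0.0869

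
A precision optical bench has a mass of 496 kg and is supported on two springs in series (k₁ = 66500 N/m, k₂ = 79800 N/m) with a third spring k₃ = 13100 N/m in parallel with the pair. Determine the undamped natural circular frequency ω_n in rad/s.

9.98 rad/s

Series pair: k_s = k₁k₂/(k₁+k₂) = (66500)(79800)/(66500 + 79800) = 36270 N/m. In parallel with k₃: k_eq = 36270 + 13100 = 49370 N/m.
ω_n = √(k_eq/m) = √(49370/496) = √99.54 = 9.977 rad/s.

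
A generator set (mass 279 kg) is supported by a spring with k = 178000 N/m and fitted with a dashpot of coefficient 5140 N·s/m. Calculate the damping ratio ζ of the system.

0.365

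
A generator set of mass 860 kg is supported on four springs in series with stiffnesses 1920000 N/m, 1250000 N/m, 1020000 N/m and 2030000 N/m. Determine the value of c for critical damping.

35100 N·s/m

Series springs: 1/k_eq = 1/1920000 + 1/1250000 + 1/1020000 + 1/2030000 = 2.794×10^-6, so k_eq = 357900 N/m.
c_c = 2√(k_eq·m) = 2√(357900 × 860) = 2 × 17540 = 35090 N·s/m.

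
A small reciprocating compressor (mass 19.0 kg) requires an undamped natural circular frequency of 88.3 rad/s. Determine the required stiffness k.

148000 N/m

k = m·ω_n² = 19.0 × 88.30² = 19.0 × 7797 = 148100 N/m.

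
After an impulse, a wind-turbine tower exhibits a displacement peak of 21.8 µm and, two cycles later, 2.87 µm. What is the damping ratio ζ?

Logarithmic decrement δ = (1/n)·ln(x₀/x_n) = (1/2)·ln(21.8/2.87) = (1/2)·ln(7.596) = 1.014.
ζ = δ/√(4π² + δ²) = 1.014/√(39.48 + 1.03) = 1.014/6.364 = 0.1593.

0.159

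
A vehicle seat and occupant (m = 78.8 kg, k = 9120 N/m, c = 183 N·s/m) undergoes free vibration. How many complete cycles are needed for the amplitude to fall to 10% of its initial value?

4 cycles

ζ = c/(2√(km)) = 183/(2√(9120 × 78.8)) = 183/1695 = 0.1079.
Logarithmic decrement δ = 2πζ/√(1 − ζ²) = 2π × 0.1079/√(1 − 0.0116) = 0.6822.
x_n/x₀ = e^(−nδ) ≤ 0.1; take ln: n ≥ ln(1/0.1)/δ = 2.303/0.6822 = 3.375.
So 4 complete cycles are required.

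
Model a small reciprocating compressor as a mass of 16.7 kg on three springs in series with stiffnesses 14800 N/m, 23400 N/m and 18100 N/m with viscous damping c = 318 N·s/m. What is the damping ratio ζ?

Series springs: 1/k_eq = 1/14800 + 1/23400 + 1/18100 = 0.0001656, so k_eq = 6040 N/m.
ω_n = √(k_eq/m) = √(6040/16.7) = 19.02 rad/s.
Critical damping c_c = 2√(k_eq·m) = 2√(6040 × 16.7) = 635.2 N·s/m, so ζ = c/c_c = 318/635.2 = 0.5006.

0.501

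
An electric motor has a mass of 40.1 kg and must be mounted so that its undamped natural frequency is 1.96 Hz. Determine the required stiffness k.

6080 N/m

ω_n = 2πf_n = 2π × 1.96 = 12.32 rad/s.
k = m·ω_n² = 40.1 × 12.32² = 40.1 × 151.7 = 6082 N/m.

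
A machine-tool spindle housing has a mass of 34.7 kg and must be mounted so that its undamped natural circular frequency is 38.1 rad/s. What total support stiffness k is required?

k = m·ω_n² = 34.7 × 38.10² = 34.7 × 1452 = 50370 N/m.

50400 N/m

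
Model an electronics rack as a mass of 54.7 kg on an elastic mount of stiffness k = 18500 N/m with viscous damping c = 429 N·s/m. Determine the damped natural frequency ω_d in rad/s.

18.0 rad/s

ω_n = √(k/m) = √(18500/54.7) = 18.39 rad/s.
Critical damping c_c = 2√(k·m) = 2√(18500 × 54.7) = 2012 N·s/m, so ζ = c/c_c = 429/2012 = 0.2132.
ω_d = ω_n√(1 − ζ²) = 18.39 × √(1 − 0.0455) = 17.97 rad/s.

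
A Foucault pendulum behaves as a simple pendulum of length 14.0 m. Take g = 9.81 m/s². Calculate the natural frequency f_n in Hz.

0.133 Hz

For a simple pendulum ω_n = √(g/L) = √(9.81/14.0) = √0.7007 = 0.8371 rad/s.
f_n = ω_n/(2π) = 0.8371/6.283 = 0.1332 Hz.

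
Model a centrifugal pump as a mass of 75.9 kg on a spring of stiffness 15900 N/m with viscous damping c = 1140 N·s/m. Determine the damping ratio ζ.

0.519

ω_n = √(k/m) = √(15900/75.9) = 14.47 rad/s.
Critical damping c_c = 2√(k·m) = 2√(15900 × 75.9) = 2197 N·s/m, so ζ = c/c_c = 1140/2197 = 0.5189.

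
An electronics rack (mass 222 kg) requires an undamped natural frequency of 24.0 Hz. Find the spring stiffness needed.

ω_n = 2πf_n = 2π × 24.0 = 150.8 rad/s.
k = m·ω_n² = 222 × 150.8² = 222 × 22740 = 5048000 N/m.

5050000 N/m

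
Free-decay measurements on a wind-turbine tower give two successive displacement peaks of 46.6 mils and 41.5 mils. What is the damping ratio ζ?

0.0184

Logarithmic decrement δ = (1/n)·ln(x₀/x_n) = (1/1)·ln(46.6/41.5) = (1/1)·ln(1.123) = 0.1159.
ζ = δ/√(4π² + δ²) = 0.1159/√(39.48 + 0.0134) = 0.1159/6.284 = 0.01844.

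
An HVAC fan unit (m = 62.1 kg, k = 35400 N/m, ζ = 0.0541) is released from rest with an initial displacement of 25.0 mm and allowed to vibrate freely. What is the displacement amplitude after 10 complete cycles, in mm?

Logarithmic decrement δ = 2πζ/√(1 − ζ²) = 2π × 0.05410/√(1 − 0.00293) = 0.3404.
After n cycles, x_n/x₀ = e^(−nδ), so x_10 = 25.0 × e^(−10 × 0.3404) = 25.0 × 0.03323 = 0.8308 mm.

0.831 mm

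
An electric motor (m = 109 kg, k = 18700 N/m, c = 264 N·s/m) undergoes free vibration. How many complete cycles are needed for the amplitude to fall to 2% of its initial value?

7 cycles

ζ = c/(2√(km)) = 264/(2√(18700 × 109)) = 264/2855 = 0.09246.
Logarithmic decrement δ = 2πζ/√(1 − ζ²) = 2π × 0.09246/√(1 − 0.00855) = 0.5834.
x_n/x₀ = e^(−nδ) ≤ 0.02; take ln: n ≥ ln(1/0.02)/δ = 3.912/0.5834 = 6.705.
So 7 complete cycles are required.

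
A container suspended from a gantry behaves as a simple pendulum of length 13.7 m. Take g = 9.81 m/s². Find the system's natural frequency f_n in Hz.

0.135 Hz

For a simple pendulum ω_n = √(g/L) = √(9.81/13.7) = √0.7161 = 0.8462 rad/s.
f_n = ω_n/(2π) = 0.8462/6.283 = 0.1347 Hz.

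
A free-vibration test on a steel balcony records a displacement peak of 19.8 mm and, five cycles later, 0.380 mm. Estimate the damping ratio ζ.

Logarithmic decrement δ = (1/n)·ln(x₀/x_n) = (1/5)·ln(19.8/0.380) = (1/5)·ln(52.11) = 0.7907.
ζ = δ/√(4π² + δ²) = 0.7907/√(39.48 + 0.625) = 0.7907/6.333 = 0.1249.

0.125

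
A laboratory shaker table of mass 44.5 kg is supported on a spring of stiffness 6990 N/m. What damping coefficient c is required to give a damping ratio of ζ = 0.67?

747 N·s/m

c_c = 2√(k·m) = 2√(6990 × 44.5) = 1115 N·s/m.
c = ζ·c_c = 0.67 × 1115 = 747.3 N·s/m.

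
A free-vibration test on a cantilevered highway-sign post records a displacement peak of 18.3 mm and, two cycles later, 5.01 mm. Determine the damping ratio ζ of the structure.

0.103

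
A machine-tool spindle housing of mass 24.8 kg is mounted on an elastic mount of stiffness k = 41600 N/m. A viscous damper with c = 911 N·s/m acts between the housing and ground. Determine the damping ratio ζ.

0.448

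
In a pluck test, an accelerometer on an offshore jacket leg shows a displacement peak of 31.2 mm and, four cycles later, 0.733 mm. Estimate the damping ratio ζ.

Logarithmic decrement δ = (1/n)·ln(x₀/x_n) = (1/4)·ln(31.2/0.733) = (1/4)·ln(42.56) = 0.9378.
ζ = δ/√(4π² + δ²) = 0.9378/√(39.48 + 0.879) = 0.9378/6.353 = 0.1476.

0.148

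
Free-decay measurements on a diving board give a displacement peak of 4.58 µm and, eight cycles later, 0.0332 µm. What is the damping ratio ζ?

Logarithmic decrement δ = (1/n)·ln(x₀/x_n) = (1/8)·ln(4.58/0.0332) = (1/8)·ln(138.0) = 0.6159.
ζ = δ/√(4π² + δ²) = 0.6159/√(39.48 + 0.379) = 0.6159/6.313 = 0.09755.

0.0976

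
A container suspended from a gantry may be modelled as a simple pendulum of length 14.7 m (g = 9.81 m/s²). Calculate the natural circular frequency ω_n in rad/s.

0.817 rad/s

For a simple pendulum ω_n = √(g/L) = √(9.81/14.7) = √0.6673 = 0.8169 rad/s.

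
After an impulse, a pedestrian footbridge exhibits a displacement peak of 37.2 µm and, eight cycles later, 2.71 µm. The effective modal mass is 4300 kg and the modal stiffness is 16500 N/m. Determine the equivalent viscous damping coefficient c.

Logarithmic decrement δ = (1/n)·ln(x₀/x_n) = (1/8)·ln(37.2/2.71) = (1/8)·ln(13.73) = 0.3274.
ζ = δ/√(4π² + δ²) = 0.3274/√(39.48 + 0.107) = 0.3274/6.292 = 0.05204.
c = ζ · 2√(km) = 0.05204 × 2√(16500 × 4300) = 0.05204 × 16850 = 876.7 N·s/m.

877 N·s/m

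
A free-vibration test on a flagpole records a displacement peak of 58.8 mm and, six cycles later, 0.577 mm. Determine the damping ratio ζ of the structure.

0.122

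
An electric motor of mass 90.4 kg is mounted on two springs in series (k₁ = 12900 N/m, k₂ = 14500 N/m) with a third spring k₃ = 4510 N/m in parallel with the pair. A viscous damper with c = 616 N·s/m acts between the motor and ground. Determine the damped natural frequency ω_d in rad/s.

10.7 rad/s

Series pair: k_s = k₁k₂/(k₁+k₂) = (12900)(14500)/(12900 + 14500) = 6827 N/m. In parallel with k₃: k_eq = 6827 + 4510 = 11340 N/m.
ω_n = √(k_eq/m) = √(11340/90.4) = 11.20 rad/s.
Critical damping c_c = 2√(k_eq·m) = 2√(11340 × 90.4) = 2025 N·s/m, so ζ = c/c_c = 616/2025 = 0.3042.
ω_d = ω_n√(1 − ζ²) = 11.20 × √(1 − 0.0926) = 10.67 rad/s.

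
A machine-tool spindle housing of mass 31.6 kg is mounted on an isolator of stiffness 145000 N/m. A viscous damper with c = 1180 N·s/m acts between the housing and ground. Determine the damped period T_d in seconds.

0.0965 s

ω_n = √(k/m) = √(145000/31.6) = 67.74 rad/s.
Critical damping c_c = 2√(k·m) = 2√(145000 × 31.6) = 4281 N·s/m, so ζ = c/c_c = 1180/4281 = 0.2756.
ω_d = ω_n√(1 − ζ²) = 67.74 × √(1 − 0.0760) = 65.12 rad/s.
T_d = 2π/ω_d = 0.09649 s.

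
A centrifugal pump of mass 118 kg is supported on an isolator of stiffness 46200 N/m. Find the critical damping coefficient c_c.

4670 N·s/m

c_c = 2√(k·m) = 2√(46200 × 118) = 2 × 2335 = 4670 N·s/m.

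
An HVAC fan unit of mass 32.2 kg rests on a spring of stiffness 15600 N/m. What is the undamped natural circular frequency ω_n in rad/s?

22.0 rad/s

ω_n = √(k/m) = √(15600/32.2) = √484.5 = 22.01 rad/s.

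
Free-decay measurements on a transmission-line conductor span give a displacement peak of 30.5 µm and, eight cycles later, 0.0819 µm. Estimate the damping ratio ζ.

Logarithmic decrement δ = (1/n)·ln(x₀/x_n) = (1/8)·ln(30.5/0.0819) = (1/8)·ln(372.4) = 0.7400.
ζ = δ/√(4π² + δ²) = 0.7400/√(39.48 + 0.548) = 0.7400/6.327 = 0.1170.

0.117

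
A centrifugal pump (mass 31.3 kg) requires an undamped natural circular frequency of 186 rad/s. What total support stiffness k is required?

k = m·ω_n² = 31.3 × 186.0² = 31.3 × 34600 = 1083000 N/m.

1080000 N/m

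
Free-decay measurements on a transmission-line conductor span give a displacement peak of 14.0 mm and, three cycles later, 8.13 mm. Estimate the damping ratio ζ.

0.0288

Logarithmic decrement δ = (1/n)·ln(x₀/x_n) = (1/3)·ln(14.0/8.13) = (1/3)·ln(1.722) = 0.1812.
ζ = δ/√(4π² + δ²) = 0.1812/√(39.48 + 0.0328) = 0.1812/6.286 = 0.02882.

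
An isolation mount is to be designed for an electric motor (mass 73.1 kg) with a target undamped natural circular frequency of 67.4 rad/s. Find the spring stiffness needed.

332000 N/m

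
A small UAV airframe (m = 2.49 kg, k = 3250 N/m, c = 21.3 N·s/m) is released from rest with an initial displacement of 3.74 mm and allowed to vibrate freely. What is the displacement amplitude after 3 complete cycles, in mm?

0.395 mm

ζ = c/(2√(km)) = 21.3/(2√(3250 × 2.49)) = 21.3/179.9 = 0.1184.
Logarithmic decrement δ = 2πζ/√(1 − ζ²) = 2π × 0.1184/√(1 − 0.0140) = 0.7491.
After n cycles, x_n/x₀ = e^(−nδ), so x_3 = 3.74 × e^(−3 × 0.7491) = 3.74 × 0.1057 = 0.3952 mm.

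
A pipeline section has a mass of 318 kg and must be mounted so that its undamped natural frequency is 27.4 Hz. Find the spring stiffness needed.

9430000 N/m

ω_n = 2πf_n = 2π × 27.4 = 172.2 rad/s.
k = m·ω_n² = 318 × 172.2² = 318 × 29640 = 9425000 N/m.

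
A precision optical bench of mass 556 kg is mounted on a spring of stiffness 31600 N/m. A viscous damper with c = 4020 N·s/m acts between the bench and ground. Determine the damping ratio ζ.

ω_n = √(k/m) = √(31600/556) = 7.539 rad/s.
Critical damping c_c = 2√(k·m) = 2√(31600 × 556) = 8383 N·s/m, so ζ = c/c_c = 4020/8383 = 0.4795.

0.480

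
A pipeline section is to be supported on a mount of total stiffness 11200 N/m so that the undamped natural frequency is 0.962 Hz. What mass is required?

307 kg

ω_n = 2πf_n = 2π × 0.962 = 6.044 rad/s.
m = k/ω_n² = 11200/6.044² = 11200/36.54 = 306.6 kg.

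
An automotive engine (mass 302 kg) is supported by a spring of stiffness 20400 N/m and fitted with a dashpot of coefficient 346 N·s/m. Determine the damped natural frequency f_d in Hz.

1.30 Hz

ω_n = √(k/m) = √(20400/302) = 8.219 rad/s.
Critical damping c_c = 2√(k·m) = 2√(20400 × 302) = 4964 N·s/m, so ζ = c/c_c = 346/4964 = 0.06970.
ω_d = ω_n√(1 − ζ²) = 8.219 × √(1 − 0.00486) = 8.199 rad/s.
f_d = ω_d/(2π) = 1.305 Hz.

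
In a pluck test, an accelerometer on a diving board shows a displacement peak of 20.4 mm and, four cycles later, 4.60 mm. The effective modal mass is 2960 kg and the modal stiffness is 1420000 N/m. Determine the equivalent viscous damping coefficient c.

7670 N·s/m

Logarithmic decrement δ = (1/n)·ln(x₀/x_n) = (1/4)·ln(20.4/4.60) = (1/4)·ln(4.435) = 0.3724.
ζ = δ/√(4π² + δ²) = 0.3724/√(39.48 + 0.139) = 0.3724/6.294 = 0.05916.
c = ζ · 2√(km) = 0.05916 × 2√(1420000 × 2960) = 0.05916 × 129700 = 7671 N·s/m.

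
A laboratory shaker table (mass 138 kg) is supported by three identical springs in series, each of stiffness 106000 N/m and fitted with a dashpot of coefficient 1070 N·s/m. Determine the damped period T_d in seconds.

0.405 s

Series springs: 1/k_eq = 3/106000, so k_eq = 106000/3 = 35330 N/m.
ω_n = √(k_eq/m) = √(35330/138) = 16.00 rad/s.
Critical damping c_c = 2√(k_eq·m) = 2√(35330 × 138) = 4416 N·s/m, so ζ = c/c_c = 1070/4416 = 0.2423.
ω_d = ω_n√(1 − ζ²) = 16.00 × √(1 − 0.0587) = 15.52 rad/s.
T_d = 2π/ω_d = 0.4047 s.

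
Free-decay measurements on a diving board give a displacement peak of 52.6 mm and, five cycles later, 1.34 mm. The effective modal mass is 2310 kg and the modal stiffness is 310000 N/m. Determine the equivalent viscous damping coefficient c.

6210 N·s/m

Logarithmic decrement δ = (1/n)·ln(x₀/x_n) = (1/5)·ln(52.6/1.34) = (1/5)·ln(39.25) = 0.7340.
ζ = δ/√(4π² + δ²) = 0.7340/√(39.48 + 0.539) = 0.7340/6.326 = 0.1160.
c = ζ · 2√(km) = 0.1160 × 2√(310000 × 2310) = 0.1160 × 53520 = 6210 N·s/m.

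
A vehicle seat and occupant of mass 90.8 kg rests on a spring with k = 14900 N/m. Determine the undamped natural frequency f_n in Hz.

2.04 Hz

ω_n = √(k/m) = √(14900/90.8) = √164.1 = 12.81 rad/s.
f_n = ω_n/(2π) = 12.81/6.283 = 2.039 Hz.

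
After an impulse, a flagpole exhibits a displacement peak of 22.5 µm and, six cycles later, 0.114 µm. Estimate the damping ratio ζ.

Logarithmic decrement δ = (1/n)·ln(x₀/x_n) = (1/6)·ln(22.5/0.114) = (1/6)·ln(197.4) = 0.8808.
ζ = δ/√(4π² + δ²) = 0.8808/√(39.48 + 0.776) = 0.8808/6.345 = 0.1388.

0.139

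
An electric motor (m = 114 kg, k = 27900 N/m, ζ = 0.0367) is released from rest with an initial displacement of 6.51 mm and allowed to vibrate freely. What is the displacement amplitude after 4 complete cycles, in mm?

2.59 mm

Logarithmic decrement δ = 2πζ/√(1 − ζ²) = 2π × 0.03670/√(1 − 0.00135) = 0.2307.
After n cycles, x_n/x₀ = e^(−nδ), so x_4 = 6.51 × e^(−4 × 0.2307) = 6.51 × 0.3973 = 2.587 mm.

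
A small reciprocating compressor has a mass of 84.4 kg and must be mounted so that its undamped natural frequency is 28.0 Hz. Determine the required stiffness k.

2610000 N/m

ω_n = 2πf_n = 2π × 28.0 = 175.9 rad/s.
k = m·ω_n² = 84.4 × 175.9² = 84.4 × 30950 = 2612000 N/m.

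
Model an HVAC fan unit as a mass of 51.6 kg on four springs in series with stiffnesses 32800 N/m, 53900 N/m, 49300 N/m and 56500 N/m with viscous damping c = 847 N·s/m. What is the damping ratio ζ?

Series springs: 1/k_eq = 1/32800 + 1/53900 + 1/49300 + 1/56500 = 8.702×10^-5, so k_eq = 11490 N/m.
ω_n = √(k_eq/m) = √(11490/51.6) = 14.92 rad/s.
Critical damping c_c = 2√(k_eq·m) = 2√(11490 × 51.6) = 1540 N·s/m, so ζ = c/c_c = 847/1540 = 0.5500.

0.550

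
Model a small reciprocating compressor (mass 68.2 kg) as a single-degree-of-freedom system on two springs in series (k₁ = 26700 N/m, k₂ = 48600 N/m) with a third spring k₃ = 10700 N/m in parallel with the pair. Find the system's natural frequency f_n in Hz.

Series pair: k_s = k₁k₂/(k₁+k₂) = (26700)(48600)/(26700 + 48600) = 17230 N/m. In parallel with k₃: k_eq = 17230 + 10700 = 27930 N/m.
ω_n = √(k_eq/m) = √(27930/68.2) = √409.6 = 20.24 rad/s.
f_n = ω_n/(2π) = 20.24/6.283 = 3.221 Hz.

3.22 Hz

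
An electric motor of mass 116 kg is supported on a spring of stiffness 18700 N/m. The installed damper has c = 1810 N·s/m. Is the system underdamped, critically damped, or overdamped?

underdamped

c_c = 2√(k·m) = 2946 N·s/m; ζ = c/c_c = 1810/2946 = 0.614.
Since ζ < 1 the system is underdamped.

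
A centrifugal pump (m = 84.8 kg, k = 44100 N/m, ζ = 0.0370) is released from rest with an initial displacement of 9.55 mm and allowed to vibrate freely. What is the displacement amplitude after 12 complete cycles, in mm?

Logarithmic decrement δ = 2πζ/√(1 − ζ²) = 2π × 0.03700/√(1 − 0.00137) = 0.2326.
After n cycles, x_n/x₀ = e^(−nδ), so x_12 = 9.55 × e^(−12 × 0.2326) = 9.55 × 0.06132 = 0.5856 mm.

0.586 mm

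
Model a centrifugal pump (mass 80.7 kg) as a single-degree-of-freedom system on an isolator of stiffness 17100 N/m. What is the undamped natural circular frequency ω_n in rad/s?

14.6 rad/s

ω_n = √(k/m) = √(17100/80.7) = √211.9 = 14.56 rad/s.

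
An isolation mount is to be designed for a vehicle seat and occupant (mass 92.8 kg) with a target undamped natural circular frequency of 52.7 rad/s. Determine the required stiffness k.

k = m·ω_n² = 92.8 × 52.70² = 92.8 × 2777 = 257700 N/m.

258000 N/m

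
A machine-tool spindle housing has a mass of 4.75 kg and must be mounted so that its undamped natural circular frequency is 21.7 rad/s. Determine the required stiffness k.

k = m·ω_n² = 4.75 × 21.70² = 4.75 × 470.9 = 2237 N/m.

2240 N/m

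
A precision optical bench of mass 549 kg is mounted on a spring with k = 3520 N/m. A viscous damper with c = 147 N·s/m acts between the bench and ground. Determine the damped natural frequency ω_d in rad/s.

2.53 rad/s

ω_n = √(k/m) = √(3520/549) = 2.532 rad/s.
Critical damping c_c = 2√(k·m) = 2√(3520 × 549) = 2780 N·s/m, so ζ = c/c_c = 147/2780 = 0.05287.
ω_d = ω_n√(1 − ζ²) = 2.532 × √(1 − 0.00280) = 2.529 rad/s.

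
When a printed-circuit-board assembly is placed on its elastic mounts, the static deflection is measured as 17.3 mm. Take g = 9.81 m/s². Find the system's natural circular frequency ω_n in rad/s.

23.8 rad/s

ω_n = √(g/δ_st) = √(9.81/0.0173) = √567.1 = 23.81 rad/s.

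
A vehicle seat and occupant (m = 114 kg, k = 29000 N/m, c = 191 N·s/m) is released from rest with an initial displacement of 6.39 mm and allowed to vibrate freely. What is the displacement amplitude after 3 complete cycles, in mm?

2.37 mm

ζ = c/(2√(km)) = 191/(2√(29000 × 114)) = 191/3636 = 0.05252.
Logarithmic decrement δ = 2πζ/√(1 − ζ²) = 2π × 0.05252/√(1 − 0.00276) = 0.3305.
After n cycles, x_n/x₀ = e^(−nδ), so x_3 = 6.39 × e^(−3 × 0.3305) = 6.39 × 0.3711 = 2.371 mm.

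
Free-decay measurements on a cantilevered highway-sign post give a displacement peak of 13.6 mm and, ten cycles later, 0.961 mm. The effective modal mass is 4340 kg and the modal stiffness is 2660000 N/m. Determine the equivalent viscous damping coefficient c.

Logarithmic decrement δ = (1/n)·ln(x₀/x_n) = (1/10)·ln(13.6/0.961) = (1/10)·ln(14.15) = 0.2650.
ζ = δ/√(4π² + δ²) = 0.2650/√(39.48 + 0.0702) = 0.2650/6.289 = 0.04214.
c = ζ · 2√(km) = 0.04214 × 2√(2660000 × 4340) = 0.04214 × 214900 = 9055 N·s/m.

9050 N·s/m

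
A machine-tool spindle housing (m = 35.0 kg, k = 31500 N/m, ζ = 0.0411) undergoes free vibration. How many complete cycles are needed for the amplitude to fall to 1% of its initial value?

Logarithmic decrement δ = 2πζ/√(1 − ζ²) = 2π × 0.04110/√(1 − 0.00169) = 0.2585.
x_n/x₀ = e^(−nδ) ≤ 0.01; take ln: n ≥ ln(1/0.01)/δ = 4.605/0.2585 = 17.82.
So 18 complete cycles are required.

18 cycles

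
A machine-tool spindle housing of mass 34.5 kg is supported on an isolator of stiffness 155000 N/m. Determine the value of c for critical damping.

c_c = 2√(k·m) = 2√(155000 × 34.5) = 2 × 2312 = 4625 N·s/m.

4620 N·s/m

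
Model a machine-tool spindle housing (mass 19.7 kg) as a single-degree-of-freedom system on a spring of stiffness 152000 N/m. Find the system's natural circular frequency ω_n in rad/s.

87.8 rad/s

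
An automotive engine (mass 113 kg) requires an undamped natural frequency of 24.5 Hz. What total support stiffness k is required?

2680000 N/m

ω_n = 2πf_n = 2π × 24.5 = 153.9 rad/s.
k = m·ω_n² = 113 × 153.9² = 113 × 23700 = 2678000 N/m.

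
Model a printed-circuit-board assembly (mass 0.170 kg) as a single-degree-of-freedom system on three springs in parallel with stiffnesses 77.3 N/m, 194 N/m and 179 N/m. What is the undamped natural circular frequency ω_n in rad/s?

51.5 rad/s

Parallel springs add: k_eq = 77.3 + 194 + 179 = 450.3 N/m.
ω_n = √(k_eq/m) = √(450.3/0.170) = √2649 = 51.47 rad/s.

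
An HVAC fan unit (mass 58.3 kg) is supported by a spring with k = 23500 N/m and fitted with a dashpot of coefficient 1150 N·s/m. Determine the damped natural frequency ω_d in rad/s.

ω_n = √(k/m) = √(23500/58.3) = 20.08 rad/s.
Critical damping c_c = 2√(k·m) = 2√(23500 × 58.3) = 2341 N·s/m, so ζ = c/c_c = 1150/2341 = 0.4912.
ω_d = ω_n√(1 − ζ²) = 20.08 × √(1 − 0.241) = 17.49 rad/s.

17.5 rad/s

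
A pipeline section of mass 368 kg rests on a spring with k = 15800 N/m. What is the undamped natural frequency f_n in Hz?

ω_n = √(k/m) = √(15800/368) = √42.93 = 6.552 rad/s.
f_n = ω_n/(2π) = 6.552/6.283 = 1.043 Hz.

1.04 Hz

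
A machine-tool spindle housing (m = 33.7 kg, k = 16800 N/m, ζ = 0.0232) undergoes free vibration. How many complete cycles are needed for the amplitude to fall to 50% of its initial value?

Logarithmic decrement δ = 2πζ/√(1 − ζ²) = 2π × 0.02320/√(1 − 0.000538) = 0.1458.
x_n/x₀ = e^(−nδ) ≤ 0.5; take ln: n ≥ ln(1/0.5)/δ = 0.6931/0.1458 = 4.754.
So 5 complete cycles are required.

5 cycles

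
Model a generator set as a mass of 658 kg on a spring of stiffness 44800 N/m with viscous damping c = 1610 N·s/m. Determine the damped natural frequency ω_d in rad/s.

ω_n = √(k/m) = √(44800/658) = 8.251 rad/s.
Critical damping c_c = 2√(k·m) = 2√(44800 × 658) = 10860 N·s/m, so ζ = c/c_c = 1610/10860 = 0.1483.
ω_d = ω_n√(1 − ζ²) = 8.251 × √(1 − 0.0220) = 8.160 rad/s.

8.16 rad/s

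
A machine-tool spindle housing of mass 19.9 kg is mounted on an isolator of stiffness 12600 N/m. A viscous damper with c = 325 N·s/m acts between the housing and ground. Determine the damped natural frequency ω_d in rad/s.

ω_n = √(k/m) = √(12600/19.9) = 25.16 rad/s.
Critical damping c_c = 2√(k·m) = 2√(12600 × 19.9) = 1001 N·s/m, so ζ = c/c_c = 325/1001 = 0.3245.
ω_d = ω_n√(1 − ζ²) = 25.16 × √(1 − 0.105) = 23.80 rad/s.

23.8 rad/s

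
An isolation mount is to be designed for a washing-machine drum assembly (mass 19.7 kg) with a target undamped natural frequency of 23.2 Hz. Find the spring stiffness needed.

ω_n = 2πf_n = 2π × 23.2 = 145.8 rad/s.
k = m·ω_n² = 19.7 × 145.8² = 19.7 × 21250 = 418600 N/m.

419000 N/m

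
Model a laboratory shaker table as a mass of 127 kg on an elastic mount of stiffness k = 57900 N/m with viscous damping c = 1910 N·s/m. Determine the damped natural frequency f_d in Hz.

ω_n = √(k/m) = √(57900/127) = 21.35 rad/s.
Critical damping c_c = 2√(k·m) = 2√(57900 × 127) = 5423 N·s/m, so ζ = c/c_c = 1910/5423 = 0.3522.
ω_d = ω_n√(1 − ζ²) = 21.35 × √(1 − 0.124) = 19.98 rad/s.
f_d = ω_d/(2π) = 3.181 Hz.

3.18 Hz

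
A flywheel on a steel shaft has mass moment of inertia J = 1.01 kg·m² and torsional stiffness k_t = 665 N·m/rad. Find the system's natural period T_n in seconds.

0.245 s

ω_n = √(k_t/J) = √(665/1.01) = √658.4 = 25.66 rad/s.
T_n = 2π/ω_n = 6.283/25.66 = 0.2449 s.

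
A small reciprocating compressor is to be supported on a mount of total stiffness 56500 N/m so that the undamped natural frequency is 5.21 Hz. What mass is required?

52.7 kg

ω_n = 2πf_n = 2π × 5.21 = 32.74 rad/s.
m = k/ω_n² = 56500/32.74² = 56500/1072 = 52.72 kg.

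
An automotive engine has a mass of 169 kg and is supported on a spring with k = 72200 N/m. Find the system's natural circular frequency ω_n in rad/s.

ω_n = √(k/m) = √(72200/169) = √427.2 = 20.67 rad/s.

20.7 rad/s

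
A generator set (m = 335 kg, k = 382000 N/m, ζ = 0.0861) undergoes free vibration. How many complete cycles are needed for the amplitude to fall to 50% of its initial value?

2 cycles

Logarithmic decrement δ = 2πζ/√(1 − ζ²) = 2π × 0.08610/√(1 − 0.00741) = 0.5430.
x_n/x₀ = e^(−nδ) ≤ 0.5; take ln: n ≥ ln(1/0.5)/δ = 0.6931/0.5430 = 1.277.
So 2 complete cycles are required.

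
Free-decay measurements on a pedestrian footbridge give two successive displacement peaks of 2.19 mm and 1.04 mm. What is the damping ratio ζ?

0.118

Logarithmic decrement δ = (1/n)·ln(x₀/x_n) = (1/1)·ln(2.19/1.04) = (1/1)·ln(2.106) = 0.7447.
ζ = δ/√(4π² + δ²) = 0.7447/√(39.48 + 0.555) = 0.7447/6.327 = 0.1177.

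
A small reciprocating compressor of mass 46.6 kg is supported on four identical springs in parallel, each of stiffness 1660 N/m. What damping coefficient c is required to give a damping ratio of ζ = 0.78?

Parallel springs add: k_eq = 4 × 1660 = 6640 N/m.
c_c = 2√(k_eq·m) = 2√(6640 × 46.6) = 1113 N·s/m.
c = ζ·c_c = 0.78 × 1113 = 867.8 N·s/m.

868 N·s/m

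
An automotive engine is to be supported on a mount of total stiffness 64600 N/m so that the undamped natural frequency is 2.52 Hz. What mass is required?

258 kg

ω_n = 2πf_n = 2π × 2.52 = 15.83 rad/s.
m = k/ω_n² = 64600/15.83² = 64600/250.7 = 257.7 kg.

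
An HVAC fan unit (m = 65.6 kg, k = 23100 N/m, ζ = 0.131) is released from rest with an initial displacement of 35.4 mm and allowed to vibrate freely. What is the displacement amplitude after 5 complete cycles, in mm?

0.557 mm

Logarithmic decrement δ = 2πζ/√(1 − ζ²) = 2π × 0.1310/√(1 − 0.0172) = 0.8303.
After n cycles, x_n/x₀ = e^(−nδ), so x_5 = 35.4 × e^(−5 × 0.8303) = 35.4 × 0.01574 = 0.5574 mm.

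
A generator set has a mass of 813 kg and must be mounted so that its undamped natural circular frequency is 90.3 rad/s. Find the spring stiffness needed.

6630000 N/m

k = m·ω_n² = 813 × 90.30² = 813 × 8154 = 6629000 N/m.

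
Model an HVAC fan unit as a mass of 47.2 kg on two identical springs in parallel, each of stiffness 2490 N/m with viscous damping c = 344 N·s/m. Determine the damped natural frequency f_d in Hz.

Parallel springs add: k_eq = 2 × 2490 = 4980 N/m.
ω_n = √(k_eq/m) = √(4980/47.2) = 10.27 rad/s.
Critical damping c_c = 2√(k_eq·m) = 2√(4980 × 47.2) = 969.7 N·s/m, so ζ = c/c_c = 344/969.7 = 0.3548.
ω_d = ω_n√(1 − ζ²) = 10.27 × √(1 − 0.126) = 9.604 rad/s.
f_d = ω_d/(2π) = 1.528 Hz.

1.53 Hz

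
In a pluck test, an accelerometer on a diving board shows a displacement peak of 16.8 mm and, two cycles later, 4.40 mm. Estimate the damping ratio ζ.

0.106

Logarithmic decrement δ = (1/n)·ln(x₀/x_n) = (1/2)·ln(16.8/4.40) = (1/2)·ln(3.818) = 0.6699.
ζ = δ/√(4π² + δ²) = 0.6699/√(39.48 + 0.449) = 0.6699/6.319 = 0.1060.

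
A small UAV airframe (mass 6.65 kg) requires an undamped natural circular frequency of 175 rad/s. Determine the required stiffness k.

204000 N/m

k = m·ω_n² = 6.65 × 175.0² = 6.65 × 30620 = 203700 N/m.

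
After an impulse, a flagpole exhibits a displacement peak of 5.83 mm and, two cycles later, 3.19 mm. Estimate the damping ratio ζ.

0.0479

Logarithmic decrement δ = (1/n)·ln(x₀/x_n) = (1/2)·ln(5.83/3.19) = (1/2)·ln(1.828) = 0.3015.
ζ = δ/√(4π² + δ²) = 0.3015/√(39.48 + 0.0909) = 0.3015/6.290 = 0.04793.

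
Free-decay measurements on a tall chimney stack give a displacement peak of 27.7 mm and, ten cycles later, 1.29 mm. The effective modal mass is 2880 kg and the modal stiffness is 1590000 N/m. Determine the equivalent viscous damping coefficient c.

6600 N·s/m

Logarithmic decrement δ = (1/n)·ln(x₀/x_n) = (1/10)·ln(27.7/1.29) = (1/10)·ln(21.47) = 0.3067.
ζ = δ/√(4π² + δ²) = 0.3067/√(39.48 + 0.0941) = 0.3067/6.291 = 0.04875.
c = ζ · 2√(km) = 0.04875 × 2√(1590000 × 2880) = 0.04875 × 135300 = 6598 N·s/m.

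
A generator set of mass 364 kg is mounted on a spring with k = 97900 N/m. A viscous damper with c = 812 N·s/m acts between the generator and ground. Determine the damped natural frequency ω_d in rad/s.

16.4 rad/s

ω_n = √(k/m) = √(97900/364) = 16.40 rad/s.
Critical damping c_c = 2√(k·m) = 2√(97900 × 364) = 11940 N·s/m, so ζ = c/c_c = 812/11940 = 0.06801.
ω_d = ω_n√(1 − ζ²) = 16.40 × √(1 − 0.00463) = 16.36 rad/s.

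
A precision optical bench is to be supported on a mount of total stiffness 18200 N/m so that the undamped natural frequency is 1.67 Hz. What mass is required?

165 kg

ω_n = 2πf_n = 2π × 1.67 = 10.49 rad/s.
m = k/ω_n² = 18200/10.49² = 18200/110.1 = 165.3 kg.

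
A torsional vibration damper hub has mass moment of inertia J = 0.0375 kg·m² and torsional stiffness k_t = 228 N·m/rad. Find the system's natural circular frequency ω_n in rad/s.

78.0 rad/s

ω_n = √(k_t/J) = √(228/0.0375) = √6080 = 77.97 rad/s.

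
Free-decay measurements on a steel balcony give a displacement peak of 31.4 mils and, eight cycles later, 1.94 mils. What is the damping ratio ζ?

Logarithmic decrement δ = (1/n)·ln(x₀/x_n) = (1/8)·ln(31.4/1.94) = (1/8)·ln(16.19) = 0.3480.
ζ = δ/√(4π² + δ²) = 0.3480/√(39.48 + 0.121) = 0.3480/6.293 = 0.05530.

0.0553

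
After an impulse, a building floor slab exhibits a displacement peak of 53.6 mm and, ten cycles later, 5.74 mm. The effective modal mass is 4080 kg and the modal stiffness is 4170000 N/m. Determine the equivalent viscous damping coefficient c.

Logarithmic decrement δ = (1/n)·ln(x₀/x_n) = (1/10)·ln(53.6/5.74) = (1/10)·ln(9.338) = 0.2234.
ζ = δ/√(4π² + δ²) = 0.2234/√(39.48 + 0.0499) = 0.2234/6.287 = 0.03553.
c = ζ · 2√(km) = 0.03553 × 2√(4170000 × 4080) = 0.03553 × 260900 = 9270 N·s/m.

9270 N·s/m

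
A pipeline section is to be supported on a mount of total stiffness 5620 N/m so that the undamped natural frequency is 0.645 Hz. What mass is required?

342 kg

ω_n = 2πf_n = 2π × 0.645 = 4.053 rad/s.
m = k/ω_n² = 5620/4.053² = 5620/16.42 = 342.2 kg.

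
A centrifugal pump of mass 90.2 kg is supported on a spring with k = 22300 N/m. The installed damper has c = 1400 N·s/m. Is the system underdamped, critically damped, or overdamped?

c_c = 2√(k·m) = 2837 N·s/m; ζ = c/c_c = 1400/2837 = 0.494.
Since ζ < 1 the system is underdamped.

underdamped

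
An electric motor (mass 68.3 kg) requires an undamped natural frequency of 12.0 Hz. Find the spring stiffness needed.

ω_n = 2πf_n = 2π × 12.0 = 75.40 rad/s.
k = m·ω_n² = 68.3 × 75.40² = 68.3 × 5685 = 388300 N/m.

388000 N/m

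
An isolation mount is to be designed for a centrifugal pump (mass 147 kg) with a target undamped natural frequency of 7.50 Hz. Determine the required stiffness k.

ω_n = 2πf_n = 2π × 7.50 = 47.12 rad/s.
k = m·ω_n² = 147 × 47.12² = 147 × 2221 = 326400 N/m.

326000 N/m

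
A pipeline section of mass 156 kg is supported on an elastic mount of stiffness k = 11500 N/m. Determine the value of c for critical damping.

c_c = 2√(k·m) = 2√(11500 × 156) = 2 × 1339 = 2679 N·s/m.

2680 N·s/m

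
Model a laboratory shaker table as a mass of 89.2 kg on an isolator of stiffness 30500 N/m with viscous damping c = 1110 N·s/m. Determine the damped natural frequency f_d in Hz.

2.77 Hz

ω_n = √(k/m) = √(30500/89.2) = 18.49 rad/s.
Critical damping c_c = 2√(k·m) = 2√(30500 × 89.2) = 3299 N·s/m, so ζ = c/c_c = 1110/3299 = 0.3365.
ω_d = ω_n√(1 − ζ²) = 18.49 × √(1 − 0.113) = 17.41 rad/s.
f_d = ω_d/(2π) = 2.771 Hz.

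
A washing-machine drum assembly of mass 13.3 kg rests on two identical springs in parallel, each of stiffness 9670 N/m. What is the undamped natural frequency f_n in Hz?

6.07 Hz

Parallel springs add: k_eq = 2 × 9670 = 19340 N/m.
ω_n = √(k_eq/m) = √(19340/13.3) = √1454 = 38.13 rad/s.
f_n = ω_n/(2π) = 38.13/6.283 = 6.069 Hz.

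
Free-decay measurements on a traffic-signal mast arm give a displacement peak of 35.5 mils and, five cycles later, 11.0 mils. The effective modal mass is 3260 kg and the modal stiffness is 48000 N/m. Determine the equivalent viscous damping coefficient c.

Logarithmic decrement δ = (1/n)·ln(x₀/x_n) = (1/5)·ln(35.5/11.0) = (1/5)·ln(3.227) = 0.2343.
ζ = δ/√(4π² + δ²) = 0.2343/√(39.48 + 0.0549) = 0.2343/6.288 = 0.03727.
c = ζ · 2√(km) = 0.03727 × 2√(48000 × 3260) = 0.03727 × 25020 = 932.4 N·s/m.

932 N·s/m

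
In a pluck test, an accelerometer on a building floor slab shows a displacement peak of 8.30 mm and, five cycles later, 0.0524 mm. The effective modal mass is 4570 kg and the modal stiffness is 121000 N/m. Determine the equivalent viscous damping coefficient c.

7490 N·s/m

Logarithmic decrement δ = (1/n)·ln(x₀/x_n) = (1/5)·ln(8.30/0.0524) = (1/5)·ln(158.4) = 1.013.
ζ = δ/√(4π² + δ²) = 1.013/√(39.48 + 1.03) = 1.013/6.364 = 0.1592.
c = ζ · 2√(km) = 0.1592 × 2√(121000 × 4570) = 0.1592 × 47030 = 7486 N·s/m.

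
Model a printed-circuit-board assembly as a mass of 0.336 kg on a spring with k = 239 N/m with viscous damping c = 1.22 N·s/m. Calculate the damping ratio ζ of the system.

0.0681

ω_n = √(k/m) = √(239.0/0.336) = 26.67 rad/s.
Critical damping c_c = 2√(k·m) = 2√(239.0 × 0.336) = 17.92 N·s/m, so ζ = c/c_c = 1.22/17.92 = 0.06807.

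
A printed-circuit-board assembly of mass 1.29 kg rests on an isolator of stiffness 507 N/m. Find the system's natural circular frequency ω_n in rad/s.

ω_n = √(k/m) = √(507.0/1.29) = √393.0 = 19.82 rad/s.

19.8 rad/s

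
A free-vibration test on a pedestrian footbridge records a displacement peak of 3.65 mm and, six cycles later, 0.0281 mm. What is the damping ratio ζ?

Logarithmic decrement δ = (1/n)·ln(x₀/x_n) = (1/6)·ln(3.65/0.0281) = (1/6)·ln(129.9) = 0.8111.
ζ = δ/√(4π² + δ²) = 0.8111/√(39.48 + 0.658) = 0.8111/6.335 = 0.1280.

0.128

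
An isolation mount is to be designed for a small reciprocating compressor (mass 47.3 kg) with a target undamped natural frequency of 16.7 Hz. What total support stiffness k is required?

521000 N/m

ω_n = 2πf_n = 2π × 16.7 = 104.9 rad/s.
k = m·ω_n² = 47.3 × 104.9² = 47.3 × 11010 = 520800 N/m.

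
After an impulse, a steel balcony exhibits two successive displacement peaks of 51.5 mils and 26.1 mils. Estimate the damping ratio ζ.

0.108

Logarithmic decrement δ = (1/n)·ln(x₀/x_n) = (1/1)·ln(51.5/26.1) = (1/1)·ln(1.973) = 0.6796.
ζ = δ/√(4π² + δ²) = 0.6796/√(39.48 + 0.462) = 0.6796/6.320 = 0.1075.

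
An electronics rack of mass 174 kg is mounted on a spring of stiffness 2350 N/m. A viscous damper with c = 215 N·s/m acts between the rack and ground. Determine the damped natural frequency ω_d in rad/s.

3.62 rad/s

ω_n = √(k/m) = √(2350/174) = 3.675 rad/s.
Critical damping c_c = 2√(k·m) = 2√(2350 × 174) = 1279 N·s/m, so ζ = c/c_c = 215/1279 = 0.1681.
ω_d = ω_n√(1 − ζ²) = 3.675 × √(1 − 0.0283) = 3.623 rad/s.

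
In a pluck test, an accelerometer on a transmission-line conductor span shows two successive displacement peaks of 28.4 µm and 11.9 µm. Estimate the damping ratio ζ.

0.137

Logarithmic decrement δ = (1/n)·ln(x₀/x_n) = (1/1)·ln(28.4/11.9) = (1/1)·ln(2.387) = 0.8699.
ζ = δ/√(4π² + δ²) = 0.8699/√(39.48 + 0.757) = 0.8699/6.343 = 0.1371.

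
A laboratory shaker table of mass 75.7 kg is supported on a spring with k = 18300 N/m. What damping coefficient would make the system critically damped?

2350 N·s/m

c_c = 2√(k·m) = 2√(18300 × 75.7) = 2 × 1177 = 2354 N·s/m.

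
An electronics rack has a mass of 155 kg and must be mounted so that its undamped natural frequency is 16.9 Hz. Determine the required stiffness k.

ω_n = 2πf_n = 2π × 16.9 = 106.2 rad/s.
k = m·ω_n² = 155 × 106.2² = 155 × 11280 = 1748000 N/m.

1750000 N/m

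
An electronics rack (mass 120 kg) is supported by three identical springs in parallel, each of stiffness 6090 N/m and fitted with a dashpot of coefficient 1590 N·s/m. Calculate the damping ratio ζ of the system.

Parallel springs add: k_eq = 3 × 6090 = 18270 N/m.
ω_n = √(k_eq/m) = √(18270/120) = 12.34 rad/s.
Critical damping c_c = 2√(k_eq·m) = 2√(18270 × 120) = 2961 N·s/m, so ζ = c/c_c = 1590/2961 = 0.5369.

0.537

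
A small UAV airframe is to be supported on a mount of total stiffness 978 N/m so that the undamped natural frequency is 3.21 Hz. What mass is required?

ω_n = 2πf_n = 2π × 3.21 = 20.17 rad/s.
m = k/ω_n² = 978/20.17² = 978/406.8 = 2.404 kg.

2.40 kg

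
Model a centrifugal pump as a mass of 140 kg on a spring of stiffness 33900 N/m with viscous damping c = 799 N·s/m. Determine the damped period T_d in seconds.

0.411 s

ω_n = √(k/m) = √(33900/140) = 15.56 rad/s.
Critical damping c_c = 2√(k·m) = 2√(33900 × 140) = 4357 N·s/m, so ζ = c/c_c = 799/4357 = 0.1834.
ω_d = ω_n√(1 − ζ²) = 15.56 × √(1 − 0.0336) = 15.30 rad/s.
T_d = 2π/ω_d = 0.4107 s.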